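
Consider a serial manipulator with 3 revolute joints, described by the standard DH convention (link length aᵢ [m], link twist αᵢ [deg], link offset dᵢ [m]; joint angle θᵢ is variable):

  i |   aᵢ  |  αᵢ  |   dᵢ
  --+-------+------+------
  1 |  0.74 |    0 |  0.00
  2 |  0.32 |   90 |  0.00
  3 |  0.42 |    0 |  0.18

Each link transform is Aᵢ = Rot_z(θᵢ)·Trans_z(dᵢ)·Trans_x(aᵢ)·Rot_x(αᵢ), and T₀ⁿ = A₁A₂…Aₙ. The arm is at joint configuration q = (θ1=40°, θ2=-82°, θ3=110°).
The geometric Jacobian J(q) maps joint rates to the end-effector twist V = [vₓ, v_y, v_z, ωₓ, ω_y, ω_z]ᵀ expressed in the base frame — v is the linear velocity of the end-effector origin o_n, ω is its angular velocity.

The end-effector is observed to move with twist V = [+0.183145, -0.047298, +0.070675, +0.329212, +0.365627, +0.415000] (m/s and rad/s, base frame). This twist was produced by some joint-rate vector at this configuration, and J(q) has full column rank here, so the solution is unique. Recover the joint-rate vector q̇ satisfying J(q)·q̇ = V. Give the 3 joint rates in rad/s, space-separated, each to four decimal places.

0.1380 0.2770 -0.4920

o_n = [0.5775, 0.2239, 0.3947]
J₁: ẑ×o_n = [-0.2239, 0.5775, 0.0000], ω = ẑ
J2: z=[0.0000, 0.0000, 1.0000] o=[0.5669, 0.4757, 0.0000] → [0.2518, 0.0106, -0.0000, 0.0000, 0.0000, 1.0000]
J3: z=[-0.6691, -0.7431, 0.0000] o=[0.8047, 0.2615, 0.0000] → [-0.2933, 0.2641, -0.1436, -0.6691, -0.7431, 0.0000]
q̇ = J⁺·V = [0.1380, 0.2770, -0.4920]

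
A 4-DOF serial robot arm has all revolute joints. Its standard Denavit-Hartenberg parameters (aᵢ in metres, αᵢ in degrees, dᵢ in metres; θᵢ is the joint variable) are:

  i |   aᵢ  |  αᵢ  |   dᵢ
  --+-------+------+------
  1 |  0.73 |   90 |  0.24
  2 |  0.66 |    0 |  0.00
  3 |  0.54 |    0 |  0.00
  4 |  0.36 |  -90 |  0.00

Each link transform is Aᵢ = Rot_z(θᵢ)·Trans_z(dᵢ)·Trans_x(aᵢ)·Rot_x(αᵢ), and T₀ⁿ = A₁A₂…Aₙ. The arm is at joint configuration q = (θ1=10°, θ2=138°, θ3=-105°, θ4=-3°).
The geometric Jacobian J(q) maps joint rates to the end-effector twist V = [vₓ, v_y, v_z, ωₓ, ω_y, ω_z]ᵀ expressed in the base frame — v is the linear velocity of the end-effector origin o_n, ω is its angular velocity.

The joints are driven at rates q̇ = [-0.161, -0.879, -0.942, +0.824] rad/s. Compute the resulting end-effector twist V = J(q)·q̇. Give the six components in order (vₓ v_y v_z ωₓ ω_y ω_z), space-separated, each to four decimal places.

o_n = [0.9889, 0.1744, 1.1557]
J₁: ẑ×o_n = [-0.1744, 0.9889, 0.0000], ω = ẑ
J2: z=[0.1736, -0.9848, 0.0000] o=[0.7189, 0.1268, 0.2400] → [-0.9018, -0.1590, 0.2742, 0.1736, -0.9848, 0.0000]
J3: z=[0.1736, -0.9848, 0.0000] o=[0.2359, 0.0416, 0.6816] → [-0.4669, -0.0823, 0.7647, 0.1736, -0.9848, 0.0000]
J4: z=[0.1736, -0.9848, 0.0000] o=[0.6819, 0.1202, 0.9757] → [-0.1773, -0.0313, 0.3118, 0.1736, -0.9848, 0.0000]
V = J·q̇ = [1.1145, 0.0324, -0.7044, -0.1731, 0.9819, -0.1610]

1.1145 0.0324 -0.7044 -0.1731 0.9819 -0.1610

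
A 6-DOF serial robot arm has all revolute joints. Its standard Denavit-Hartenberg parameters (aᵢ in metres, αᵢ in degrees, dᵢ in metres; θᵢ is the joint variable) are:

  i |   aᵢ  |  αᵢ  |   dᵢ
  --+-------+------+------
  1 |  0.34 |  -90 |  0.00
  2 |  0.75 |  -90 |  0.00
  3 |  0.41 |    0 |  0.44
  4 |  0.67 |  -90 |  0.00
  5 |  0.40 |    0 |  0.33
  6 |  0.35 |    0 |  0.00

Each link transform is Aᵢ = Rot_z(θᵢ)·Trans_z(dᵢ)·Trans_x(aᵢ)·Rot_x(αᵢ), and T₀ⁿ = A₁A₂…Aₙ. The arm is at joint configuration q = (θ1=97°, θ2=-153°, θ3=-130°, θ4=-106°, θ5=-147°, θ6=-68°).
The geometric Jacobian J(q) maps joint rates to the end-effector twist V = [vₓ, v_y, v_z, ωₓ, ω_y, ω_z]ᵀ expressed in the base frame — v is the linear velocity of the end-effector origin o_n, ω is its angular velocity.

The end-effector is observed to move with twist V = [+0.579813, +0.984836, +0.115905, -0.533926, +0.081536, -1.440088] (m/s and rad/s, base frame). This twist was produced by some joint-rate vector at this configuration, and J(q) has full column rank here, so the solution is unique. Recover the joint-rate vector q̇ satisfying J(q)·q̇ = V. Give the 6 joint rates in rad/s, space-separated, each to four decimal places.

o_n = [-0.5021, 0.3229, 0.4918]
J₁: ẑ×o_n = [-0.3229, -0.5021, 0.0000], ω = ẑ
J2: z=[-0.9925, -0.1219, 0.0000] o=[-0.0414, 0.3375, 0.0000] → [-0.0599, 0.4881, -0.0417, -0.9925, -0.1219, 0.0000]
J3: z=[-0.0553, 0.4506, 0.8910] o=[0.0400, -0.3258, 0.3405] → [-0.5098, -0.4746, 0.2084, -0.0553, 0.4506, 0.8910]
J4: z=[-0.0553, 0.4506, 0.8910] o=[-0.3247, 0.0673, 0.6129] → [-0.2824, -0.1647, 0.0658, -0.0553, 0.4506, 0.8910]
J5: z=[-0.6450, 0.6650, -0.3764] o=[0.1859, 0.4663, 0.4428] → [-0.0214, 0.2905, 0.5500, -0.6450, 0.6650, -0.3764]
J6: z=[-0.6450, 0.6650, -0.3764] o=[-0.2947, 0.5841, 0.5979] → [-0.1689, 0.0096, 0.3064, -0.6450, 0.6650, -0.3764]
q̇ = J⁺·V = [-0.6620, 0.1940, -0.9790, 0.3520, 0.5180, 0.0650]

-0.6620 0.1940 -0.9790 0.3520 0.5180 0.0650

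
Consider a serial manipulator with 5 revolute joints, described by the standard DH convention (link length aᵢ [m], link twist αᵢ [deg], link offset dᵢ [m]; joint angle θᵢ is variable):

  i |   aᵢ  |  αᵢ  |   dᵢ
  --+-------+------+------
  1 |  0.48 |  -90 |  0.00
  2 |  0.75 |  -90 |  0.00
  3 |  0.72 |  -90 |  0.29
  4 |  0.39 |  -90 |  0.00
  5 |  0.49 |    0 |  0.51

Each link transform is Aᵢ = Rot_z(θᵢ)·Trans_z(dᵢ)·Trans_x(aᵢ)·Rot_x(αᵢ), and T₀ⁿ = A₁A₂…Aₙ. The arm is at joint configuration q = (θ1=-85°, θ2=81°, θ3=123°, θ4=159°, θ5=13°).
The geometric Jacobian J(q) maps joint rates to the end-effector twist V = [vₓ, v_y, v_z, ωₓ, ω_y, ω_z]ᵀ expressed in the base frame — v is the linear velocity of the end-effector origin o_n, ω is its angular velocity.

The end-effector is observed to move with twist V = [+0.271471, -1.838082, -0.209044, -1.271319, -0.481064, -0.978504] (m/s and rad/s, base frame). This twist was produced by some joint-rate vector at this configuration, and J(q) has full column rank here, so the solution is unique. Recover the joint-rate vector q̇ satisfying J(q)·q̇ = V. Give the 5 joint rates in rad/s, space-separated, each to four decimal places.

-0.2360 -0.8960 -0.4690 -0.8880 0.2370

o_n = [0.1841, -0.1700, -1.0499]
J₁: ẑ×o_n = [0.1700, 0.1841, -0.0000], ω = ẑ
J2: z=[0.9962, 0.0872, 0.0000] o=[0.0418, -0.4782, 0.0000] → [-0.0915, 1.0459, 0.2946, 0.9962, 0.0872, 0.0000]
J3: z=[-0.0861, 0.9839, -0.1564] o=[0.0521, -0.5951, -0.7408] → [-0.2377, -0.0473, -0.1665, -0.0861, 0.9839, -0.1564]
J4: z=[0.5311, 0.1782, 0.8283] o=[-0.5798, -0.3012, -0.3988] → [-0.2247, 0.9786, -0.0664, 0.5311, 0.1782, 0.8283]
J5: z=[0.2217, 0.9144, -0.3388] o=[-0.2609, -0.4430, -0.5728] → [-0.3437, -0.0450, -0.3463, 0.2217, 0.9144, -0.3388]
q̇ = J⁺·V = [-0.2360, -0.8960, -0.4690, -0.8880, 0.2370]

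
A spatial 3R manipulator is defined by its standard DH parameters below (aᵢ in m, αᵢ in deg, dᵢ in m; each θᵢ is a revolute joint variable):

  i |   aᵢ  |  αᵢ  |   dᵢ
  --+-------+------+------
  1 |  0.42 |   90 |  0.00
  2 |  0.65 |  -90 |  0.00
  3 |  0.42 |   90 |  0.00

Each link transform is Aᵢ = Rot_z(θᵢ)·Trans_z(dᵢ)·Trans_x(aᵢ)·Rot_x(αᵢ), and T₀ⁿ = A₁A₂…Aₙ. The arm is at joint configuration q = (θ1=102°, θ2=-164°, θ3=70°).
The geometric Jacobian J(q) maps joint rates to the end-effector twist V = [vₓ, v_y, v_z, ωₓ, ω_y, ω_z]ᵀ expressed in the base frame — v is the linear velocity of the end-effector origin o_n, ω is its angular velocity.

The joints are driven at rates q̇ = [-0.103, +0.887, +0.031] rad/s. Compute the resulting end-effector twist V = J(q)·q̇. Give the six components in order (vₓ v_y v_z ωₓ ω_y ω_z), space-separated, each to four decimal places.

o_n = [-0.3148, -0.4175, -0.2188]
J₁: ẑ×o_n = [0.4175, -0.3148, 0.0000], ω = ẑ
J2: z=[0.9781, 0.2079, 0.0000] o=[-0.0873, 0.4108, 0.0000] → [-0.0455, 0.2140, -0.7629, 0.9781, 0.2079, 0.0000]
J3: z=[-0.0573, 0.2696, -0.9613] o=[0.0426, -0.2003, -0.1792] → [-0.2194, 0.3412, 0.1088, -0.0573, 0.2696, -0.9613]
V = J·q̇ = [-0.0901, 0.2328, -0.6733, 0.8658, 0.1928, -0.1328]

-0.0901 0.2328 -0.6733 0.8658 0.1928 -0.1328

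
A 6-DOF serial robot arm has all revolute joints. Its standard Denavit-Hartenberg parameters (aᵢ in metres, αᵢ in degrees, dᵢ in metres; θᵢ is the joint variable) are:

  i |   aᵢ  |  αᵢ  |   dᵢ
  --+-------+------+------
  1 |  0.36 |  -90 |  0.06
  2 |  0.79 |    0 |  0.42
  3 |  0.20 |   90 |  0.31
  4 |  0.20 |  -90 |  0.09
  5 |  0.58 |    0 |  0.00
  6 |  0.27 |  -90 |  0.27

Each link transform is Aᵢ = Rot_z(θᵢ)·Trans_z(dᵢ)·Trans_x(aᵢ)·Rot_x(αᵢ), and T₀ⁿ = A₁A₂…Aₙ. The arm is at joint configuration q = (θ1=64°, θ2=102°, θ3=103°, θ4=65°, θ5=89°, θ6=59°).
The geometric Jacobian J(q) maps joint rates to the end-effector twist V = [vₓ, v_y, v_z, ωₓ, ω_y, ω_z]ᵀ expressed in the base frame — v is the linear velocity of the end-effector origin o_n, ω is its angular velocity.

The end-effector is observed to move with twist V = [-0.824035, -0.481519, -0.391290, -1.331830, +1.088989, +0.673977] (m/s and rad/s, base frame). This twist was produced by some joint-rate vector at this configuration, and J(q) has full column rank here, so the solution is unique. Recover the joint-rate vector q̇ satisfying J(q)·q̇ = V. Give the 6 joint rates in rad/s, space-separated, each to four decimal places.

0.9100 0.9950 0.4660 0.0470 -0.2700 0.7750

o_n = [-0.5193, 0.8218, -0.1613]
J₁: ẑ×o_n = [-0.8218, -0.5193, 0.0000], ω = ẑ
J2: z=[-0.8988, 0.4384, 0.0000] o=[0.1578, 0.3236, 0.0600] → [-0.0970, -0.1989, -0.1510, -0.8988, 0.4384, 0.0000]
J3: z=[-0.8988, 0.4384, 0.0000] o=[-0.2917, 0.3601, -0.7127] → [0.2417, 0.4956, -0.3152, -0.8988, 0.4384, 0.0000]
J4: z=[-0.1853, -0.3798, -0.9063] o=[-0.6498, 0.3330, -0.6282] → [0.2656, -0.0317, -0.0410, -0.1853, -0.3798, -0.9063]
J5: z=[-0.0198, 0.9235, -0.3830] o=[-0.8629, 0.3095, -0.6741] → [0.6698, -0.1215, -0.3275, -0.0198, 0.9235, -0.3830]
J6: z=[-0.0198, 0.9235, -0.3830] o=[-0.7654, 0.5303, -0.1467] → [0.0982, -0.0946, -0.2331, -0.0198, 0.9235, -0.3830]
q̇ = J⁺·V = [0.9100, 0.9950, 0.4660, 0.0470, -0.2700, 0.7750]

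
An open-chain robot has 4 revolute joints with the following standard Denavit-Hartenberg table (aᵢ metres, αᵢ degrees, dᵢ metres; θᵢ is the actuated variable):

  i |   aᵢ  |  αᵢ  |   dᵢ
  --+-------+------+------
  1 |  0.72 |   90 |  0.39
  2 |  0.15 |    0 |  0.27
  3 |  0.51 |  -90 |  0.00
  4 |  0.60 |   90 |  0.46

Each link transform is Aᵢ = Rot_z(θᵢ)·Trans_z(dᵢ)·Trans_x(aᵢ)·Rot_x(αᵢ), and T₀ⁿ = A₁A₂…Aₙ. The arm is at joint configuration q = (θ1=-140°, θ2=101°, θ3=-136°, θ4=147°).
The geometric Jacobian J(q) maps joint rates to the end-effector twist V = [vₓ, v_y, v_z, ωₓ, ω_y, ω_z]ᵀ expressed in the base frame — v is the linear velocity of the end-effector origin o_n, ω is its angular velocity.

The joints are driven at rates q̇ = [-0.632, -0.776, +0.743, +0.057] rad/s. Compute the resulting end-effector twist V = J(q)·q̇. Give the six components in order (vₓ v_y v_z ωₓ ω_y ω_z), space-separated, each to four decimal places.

-0.5215 0.3925 0.0240 -0.0038 -0.0463 -0.5853

o_n = [-0.6995, -0.6611, 0.9102]
J₁: ẑ×o_n = [0.6611, -0.6995, 0.0000], ω = ẑ
J2: z=[-0.6428, 0.7660, 0.0000] o=[-0.5516, -0.4628, 0.3900] → [0.3985, 0.3343, 0.2408, -0.6428, 0.7660, 0.0000]
J3: z=[-0.6428, 0.7660, 0.0000] o=[-0.7032, -0.2376, 0.5372] → [0.2857, 0.2397, 0.2694, -0.6428, 0.7660, 0.0000]
J4: z=[-0.4394, -0.3687, 0.8192] o=[-1.0232, -0.5061, 0.2447] → [-0.1184, 0.5575, 0.1874, -0.4394, -0.3687, 0.8192]
V = J·q̇ = [-0.5215, 0.3925, 0.0240, -0.0038, -0.0463, -0.5853]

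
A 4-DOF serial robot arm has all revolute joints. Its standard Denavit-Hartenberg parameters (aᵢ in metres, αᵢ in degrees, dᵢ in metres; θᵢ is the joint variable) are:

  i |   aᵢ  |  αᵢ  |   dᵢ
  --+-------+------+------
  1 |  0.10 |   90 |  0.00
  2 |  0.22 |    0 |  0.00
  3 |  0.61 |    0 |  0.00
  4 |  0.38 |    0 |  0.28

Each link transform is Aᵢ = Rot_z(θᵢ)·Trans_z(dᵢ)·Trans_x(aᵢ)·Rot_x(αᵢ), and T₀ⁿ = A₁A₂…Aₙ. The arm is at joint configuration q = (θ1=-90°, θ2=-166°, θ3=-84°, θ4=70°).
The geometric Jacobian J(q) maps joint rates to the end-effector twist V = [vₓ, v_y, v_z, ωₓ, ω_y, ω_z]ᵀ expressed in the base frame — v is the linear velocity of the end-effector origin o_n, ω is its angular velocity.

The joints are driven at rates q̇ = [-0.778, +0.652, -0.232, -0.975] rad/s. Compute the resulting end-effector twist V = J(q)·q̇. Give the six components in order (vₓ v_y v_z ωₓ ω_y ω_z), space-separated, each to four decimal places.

o_n = [-0.2800, 0.7021, 0.5200]
J₁: ẑ×o_n = [-0.7021, -0.2800, 0.0000], ω = ẑ
J2: z=[-1.0000, -0.0000, 0.0000] o=[0.0000, -0.1000, 0.0000] → [-0.0000, 0.5200, -0.8021, -1.0000, -0.0000, 0.0000]
J3: z=[-1.0000, -0.0000, 0.0000] o=[-0.0000, 0.1135, -0.0532] → [-0.0000, 0.5732, -0.5886, -1.0000, -0.0000, 0.0000]
J4: z=[-1.0000, -0.0000, 0.0000] o=[0.0000, 0.3221, 0.5200] → [-0.0000, 0.0000, -0.3800, -1.0000, -0.0000, 0.0000]
V = J·q̇ = [0.5462, 0.4239, -0.0159, 0.5550, 0.0000, -0.7780]

0.5462 0.4239 -0.0159 0.5550 0.0000 -0.7780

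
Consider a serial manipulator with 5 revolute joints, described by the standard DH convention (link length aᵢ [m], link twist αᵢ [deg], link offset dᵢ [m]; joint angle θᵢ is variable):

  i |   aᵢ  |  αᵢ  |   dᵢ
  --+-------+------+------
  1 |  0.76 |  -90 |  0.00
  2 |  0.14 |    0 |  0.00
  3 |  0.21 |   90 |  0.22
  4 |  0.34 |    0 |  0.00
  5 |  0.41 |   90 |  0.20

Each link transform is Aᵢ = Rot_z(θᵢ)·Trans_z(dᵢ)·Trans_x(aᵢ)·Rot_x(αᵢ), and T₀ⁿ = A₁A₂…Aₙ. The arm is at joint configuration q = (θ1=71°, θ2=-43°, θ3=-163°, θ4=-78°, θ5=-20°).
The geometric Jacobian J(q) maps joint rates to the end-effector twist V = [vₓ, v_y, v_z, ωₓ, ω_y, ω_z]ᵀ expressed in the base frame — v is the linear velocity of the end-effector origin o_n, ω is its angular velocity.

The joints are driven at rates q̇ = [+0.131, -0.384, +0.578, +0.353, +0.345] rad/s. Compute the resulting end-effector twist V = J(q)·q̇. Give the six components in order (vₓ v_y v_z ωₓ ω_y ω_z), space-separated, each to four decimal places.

-0.2034 -0.3349 -0.1144 -0.0838 0.3525 -0.4964

o_n = [0.7342, 0.5394, -0.1823]
J₁: ẑ×o_n = [-0.5394, 0.7342, 0.0000], ω = ẑ
J2: z=[-0.9455, 0.3256, 0.0000] o=[0.2474, 0.7186, 0.0000] → [-0.0594, -0.1724, 0.0109, -0.9455, 0.3256, 0.0000]
J3: z=[-0.9455, 0.3256, 0.0000] o=[0.2808, 0.8154, 0.0955] → [-0.0904, -0.2627, 0.1133, -0.9455, 0.3256, 0.0000]
J4: z=[0.1427, 0.4145, -0.8988] o=[0.0113, 0.7086, 0.0034] → [-0.2290, -0.6232, -0.3238, 0.1427, 0.4145, -0.8988]
J5: z=[0.1427, 0.4145, -0.8988] o=[0.3051, 0.5402, -0.0276] → [-0.0649, -0.3636, -0.1780, 0.1427, 0.4145, -0.8988]
V = J·q̇ = [-0.2034, -0.3349, -0.1144, -0.0838, 0.3525, -0.4964]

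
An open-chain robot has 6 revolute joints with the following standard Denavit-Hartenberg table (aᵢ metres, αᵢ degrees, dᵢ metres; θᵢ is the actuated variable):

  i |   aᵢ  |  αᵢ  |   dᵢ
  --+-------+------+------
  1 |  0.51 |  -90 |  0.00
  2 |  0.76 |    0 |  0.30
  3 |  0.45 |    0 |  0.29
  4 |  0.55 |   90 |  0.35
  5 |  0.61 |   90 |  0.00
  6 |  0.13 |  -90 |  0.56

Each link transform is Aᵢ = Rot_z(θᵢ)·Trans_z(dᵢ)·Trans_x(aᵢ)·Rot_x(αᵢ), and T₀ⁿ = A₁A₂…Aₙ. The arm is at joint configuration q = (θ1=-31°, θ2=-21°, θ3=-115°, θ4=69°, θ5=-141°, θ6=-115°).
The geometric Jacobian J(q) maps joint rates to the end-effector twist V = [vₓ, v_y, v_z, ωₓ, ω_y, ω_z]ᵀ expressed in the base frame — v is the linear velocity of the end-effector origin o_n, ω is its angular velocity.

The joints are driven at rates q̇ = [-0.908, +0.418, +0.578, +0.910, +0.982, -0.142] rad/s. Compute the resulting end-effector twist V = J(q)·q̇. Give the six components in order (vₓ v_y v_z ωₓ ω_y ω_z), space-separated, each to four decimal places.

-0.1118 -1.7855 -0.0694 0.1799 1.9867 -0.4420

o_n = [1.3109, 0.4092, 0.3237]
J₁: ẑ×o_n = [-0.4092, 1.3109, 0.0000], ω = ẑ
J2: z=[0.5150, 0.8572, 0.0000] o=[0.4372, -0.2627, 0.0000] → [0.2775, -0.1667, -0.4029, 0.5150, 0.8572, 0.0000]
J3: z=[0.5150, 0.8572, 0.0000] o=[1.1998, -0.3709, 0.2724] → [0.0440, -0.0265, 0.3066, 0.5150, 0.8572, 0.0000]
J4: z=[0.5150, 0.8572, 0.0000] o=[1.0717, 0.0443, 0.5850] → [-0.2239, 0.1345, -0.0171, 0.5150, 0.8572, 0.0000]
J5: z=[-0.7890, 0.4741, 0.3907] o=[1.4362, 0.2337, 1.0912] → [-0.4324, -0.6545, -0.0791, -0.7890, 0.4741, 0.3907]
J6: z=[0.1895, 0.7928, -0.5793] o=[1.0797, 0.0000, 0.6549] → [-0.0255, -0.0712, -0.1058, 0.1895, 0.7928, -0.5793]
V = J·q̇ = [-0.1118, -1.7855, -0.0694, 0.1799, 1.9867, -0.4420]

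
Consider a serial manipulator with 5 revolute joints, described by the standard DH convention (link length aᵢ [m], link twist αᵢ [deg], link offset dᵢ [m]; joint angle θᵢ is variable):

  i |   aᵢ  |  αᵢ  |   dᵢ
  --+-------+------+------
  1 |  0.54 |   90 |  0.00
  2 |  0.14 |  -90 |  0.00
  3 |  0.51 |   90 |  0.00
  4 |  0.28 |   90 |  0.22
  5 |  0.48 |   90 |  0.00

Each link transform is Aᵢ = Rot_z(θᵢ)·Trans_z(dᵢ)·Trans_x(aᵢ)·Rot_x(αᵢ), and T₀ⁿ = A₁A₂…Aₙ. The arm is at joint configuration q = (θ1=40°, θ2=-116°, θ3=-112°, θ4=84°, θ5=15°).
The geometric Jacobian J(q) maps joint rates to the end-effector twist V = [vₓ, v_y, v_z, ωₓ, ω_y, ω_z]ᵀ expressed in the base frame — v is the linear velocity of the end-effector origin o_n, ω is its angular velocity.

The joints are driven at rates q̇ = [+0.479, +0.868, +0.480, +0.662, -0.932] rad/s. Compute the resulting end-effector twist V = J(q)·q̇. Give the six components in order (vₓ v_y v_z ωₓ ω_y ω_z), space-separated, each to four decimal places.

-0.4563 0.5085 -0.0444 0.3332 0.5921 0.4655

o_n = [1.3244, 0.5682, 0.0347]
J₁: ẑ×o_n = [-0.5682, 1.3244, 0.0000], ω = ẑ
J2: z=[0.6428, -0.7660, 0.0000] o=[0.4137, 0.3471, 0.0000] → [-0.0266, -0.0223, 0.8398, 0.6428, -0.7660, 0.0000]
J3: z=[0.6885, 0.5777, -0.4384] o=[0.3667, 0.3077, -0.1258] → [0.2070, -0.5304, -0.3739, 0.6885, 0.5777, -0.4384]
J4: z=[0.0706, 0.5482, 0.8333] o=[0.7348, -0.0007, 0.0459] → [-0.4803, 0.4921, -0.2831, 0.0706, 0.5482, 0.8333]
J5: z=[0.6459, -0.6618, 0.3807] o=[0.9631, 0.2630, 0.1170] → [-0.0617, 0.1907, 0.4362, 0.6459, -0.6618, 0.3807]
V = J·q̇ = [-0.4563, 0.5085, -0.0444, 0.3332, 0.5921, 0.4655]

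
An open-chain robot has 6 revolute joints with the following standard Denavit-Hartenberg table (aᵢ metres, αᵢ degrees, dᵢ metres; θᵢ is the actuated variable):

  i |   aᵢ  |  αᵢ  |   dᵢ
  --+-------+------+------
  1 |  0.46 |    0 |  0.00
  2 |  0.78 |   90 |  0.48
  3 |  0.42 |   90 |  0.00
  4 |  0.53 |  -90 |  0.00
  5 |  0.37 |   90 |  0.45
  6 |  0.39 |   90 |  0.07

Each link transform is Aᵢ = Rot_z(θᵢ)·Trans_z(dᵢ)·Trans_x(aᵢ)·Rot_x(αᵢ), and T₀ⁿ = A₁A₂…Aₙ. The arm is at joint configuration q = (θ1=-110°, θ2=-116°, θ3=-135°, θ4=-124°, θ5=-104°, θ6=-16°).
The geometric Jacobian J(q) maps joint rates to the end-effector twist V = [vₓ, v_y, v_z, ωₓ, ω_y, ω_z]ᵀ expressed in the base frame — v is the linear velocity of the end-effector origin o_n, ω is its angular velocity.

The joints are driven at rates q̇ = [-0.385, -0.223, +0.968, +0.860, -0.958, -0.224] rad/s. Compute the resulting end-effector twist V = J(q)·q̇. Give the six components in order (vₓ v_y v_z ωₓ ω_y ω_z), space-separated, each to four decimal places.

0.3968 0.4092 -1.5161 0.9513 0.9202 0.6860

o_n = [-0.3900, -0.8035, 0.5928]
J₁: ẑ×o_n = [0.8035, -0.3900, 0.0000], ω = ẑ
J2: z=[0.0000, 0.0000, 1.0000] o=[-0.1573, -0.4323, 0.0000] → [0.3712, -0.2326, 0.0000, 0.0000, 0.0000, 1.0000]
J3: z=[0.7193, 0.6947, 0.0000] o=[-0.6992, 0.1288, 0.4800] → [0.0783, -0.0811, -0.8854, 0.7193, 0.6947, 0.0000]
J4: z=[0.4912, -0.5087, 0.7071] o=[-0.4929, -0.0848, 0.1830] → [0.2997, -0.1285, -0.3007, 0.4912, -0.5087, 0.7071]
J5: z=[0.0050, -0.8101, -0.5862] o=[-0.9545, -0.2393, 0.3926] → [-0.4929, -0.3319, 0.4545, 0.0050, -0.8101, -0.5862]
J6: z=[0.7263, 0.4059, -0.5547] o=[-0.6980, -0.7604, 0.3472] → [0.0758, -0.3492, -0.1563, 0.7263, 0.4059, -0.5547]
V = J·q̇ = [0.3968, 0.4092, -1.5161, 0.9513, 0.9202, 0.6860]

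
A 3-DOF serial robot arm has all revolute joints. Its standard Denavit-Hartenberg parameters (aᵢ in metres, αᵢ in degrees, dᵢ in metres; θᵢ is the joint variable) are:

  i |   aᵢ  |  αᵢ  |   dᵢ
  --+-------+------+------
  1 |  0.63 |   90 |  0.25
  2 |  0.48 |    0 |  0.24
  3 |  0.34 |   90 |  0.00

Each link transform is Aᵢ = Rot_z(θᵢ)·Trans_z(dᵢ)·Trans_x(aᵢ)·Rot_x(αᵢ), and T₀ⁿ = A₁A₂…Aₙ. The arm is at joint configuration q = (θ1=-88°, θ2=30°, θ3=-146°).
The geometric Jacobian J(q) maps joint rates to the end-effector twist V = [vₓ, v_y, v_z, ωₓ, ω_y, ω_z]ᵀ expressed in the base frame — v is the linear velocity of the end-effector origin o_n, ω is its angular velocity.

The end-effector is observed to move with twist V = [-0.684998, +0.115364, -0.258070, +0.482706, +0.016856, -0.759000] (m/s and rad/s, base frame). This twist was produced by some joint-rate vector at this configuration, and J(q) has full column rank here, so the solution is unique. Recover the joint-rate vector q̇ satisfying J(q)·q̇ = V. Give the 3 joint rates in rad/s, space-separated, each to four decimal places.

o_n = [-0.2086, -0.9045, 0.1844]
J₁: ẑ×o_n = [0.9045, -0.2086, 0.0000], ω = ẑ
J2: z=[-0.9994, -0.0349, 0.0000] o=[0.0220, -0.6296, 0.2500] → [0.0023, -0.0656, 0.2666, -0.9994, -0.0349, 0.0000]
J3: z=[-0.9994, -0.0349, 0.0000] o=[-0.2034, -1.0534, 0.4900] → [0.0107, -0.3054, -0.1490, -0.9994, -0.0349, 0.0000]
q̇ = J⁺·V = [-0.7590, -0.7940, 0.3110]

-0.7590 -0.7940 0.3110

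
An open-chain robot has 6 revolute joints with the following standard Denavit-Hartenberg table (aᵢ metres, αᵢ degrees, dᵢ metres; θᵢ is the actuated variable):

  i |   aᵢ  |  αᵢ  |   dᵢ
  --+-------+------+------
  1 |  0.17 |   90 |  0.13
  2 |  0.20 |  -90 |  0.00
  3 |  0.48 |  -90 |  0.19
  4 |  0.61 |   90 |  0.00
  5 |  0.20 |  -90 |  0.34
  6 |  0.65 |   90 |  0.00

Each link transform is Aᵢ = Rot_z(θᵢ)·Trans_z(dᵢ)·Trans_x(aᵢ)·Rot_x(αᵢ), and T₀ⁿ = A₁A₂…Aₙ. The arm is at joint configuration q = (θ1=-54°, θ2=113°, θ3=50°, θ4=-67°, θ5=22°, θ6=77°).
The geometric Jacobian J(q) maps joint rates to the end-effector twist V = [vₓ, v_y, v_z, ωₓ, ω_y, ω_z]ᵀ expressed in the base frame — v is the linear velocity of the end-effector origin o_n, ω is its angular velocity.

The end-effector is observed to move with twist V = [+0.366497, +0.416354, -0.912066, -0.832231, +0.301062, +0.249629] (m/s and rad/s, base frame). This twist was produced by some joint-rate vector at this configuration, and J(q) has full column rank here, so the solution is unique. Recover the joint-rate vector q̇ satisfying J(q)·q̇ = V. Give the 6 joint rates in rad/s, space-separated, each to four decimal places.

o_n = [0.1656, 1.3655, 0.5174]
J₁: ẑ×o_n = [-1.3655, 0.1656, 0.0000], ω = ẑ
J2: z=[-0.8090, -0.5878, 0.0000] o=[0.0999, -0.1375, 0.1300] → [-0.2277, 0.3134, -1.1773, -0.8090, -0.5878, 0.0000]
J3: z=[-0.5411, 0.7447, -0.3907] o=[0.0540, -0.0743, 0.3141] → [0.7139, 0.0664, -0.8621, -0.5411, 0.7447, -0.3907]
J4: z=[0.6960, 0.1357, -0.7051] o=[0.1778, 0.3808, 0.5239] → [0.6934, 0.0131, 0.6869, 0.6960, 0.1357, -0.7051]
J5: z=[-0.6460, -0.3105, -0.6973] o=[-0.0135, 0.9548, 0.4455] → [0.2641, -0.0785, -0.2097, -0.6460, -0.3105, -0.6973]
J6: z=[0.7628, -0.2267, -0.6057] o=[-0.2391, 1.0338, 0.1318] → [0.1135, -0.5393, 0.3447, 0.7628, -0.2267, -0.6057]
q̇ = J⁺·V = [-0.3430, 0.2820, 0.3430, -0.1890, -0.3020, -0.6320]

-0.3430 0.2820 0.3430 -0.1890 -0.3020 -0.6320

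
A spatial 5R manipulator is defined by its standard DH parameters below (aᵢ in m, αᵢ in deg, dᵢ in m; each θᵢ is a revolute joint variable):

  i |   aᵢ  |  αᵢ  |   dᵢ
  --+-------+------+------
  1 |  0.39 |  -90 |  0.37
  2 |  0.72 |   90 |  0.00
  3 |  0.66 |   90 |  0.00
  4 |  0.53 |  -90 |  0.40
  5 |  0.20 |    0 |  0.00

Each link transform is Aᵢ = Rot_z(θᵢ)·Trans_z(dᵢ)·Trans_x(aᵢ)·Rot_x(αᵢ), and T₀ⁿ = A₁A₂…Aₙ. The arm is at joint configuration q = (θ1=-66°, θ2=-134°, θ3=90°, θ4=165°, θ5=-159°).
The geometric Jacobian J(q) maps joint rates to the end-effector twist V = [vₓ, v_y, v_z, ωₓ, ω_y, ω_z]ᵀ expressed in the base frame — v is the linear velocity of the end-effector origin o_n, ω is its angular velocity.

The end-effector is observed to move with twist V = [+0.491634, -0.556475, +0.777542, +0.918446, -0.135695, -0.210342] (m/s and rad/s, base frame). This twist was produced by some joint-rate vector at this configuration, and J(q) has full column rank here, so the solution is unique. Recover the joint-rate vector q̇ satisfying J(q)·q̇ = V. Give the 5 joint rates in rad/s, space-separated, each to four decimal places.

o_n = [0.0960, 0.5919, 1.1655]
J₁: ẑ×o_n = [-0.5919, 0.0960, 0.0000], ω = ẑ
J2: z=[0.9135, 0.4067, 0.0000] o=[0.1586, -0.3563, 0.3700] → [0.3236, -0.7267, 0.8917, 0.9135, 0.4067, 0.0000]
J3: z=[-0.2926, 0.6571, -0.6947] o=[-0.0448, 0.1006, 0.8879] → [0.5237, -0.0166, -0.2362, -0.2926, 0.6571, -0.6947]
J4: z=[-0.2825, 0.6346, 0.7193] o=[0.5581, 0.3691, 0.8879] → [0.0158, -0.2540, 0.2303, -0.2825, 0.6346, 0.7193]
J5: z=[0.0462, -0.7400, 0.6710] o=[-0.0627, 0.5048, 1.0804] → [-0.1214, 0.1025, 0.1214, 0.0462, -0.7400, 0.6710]
q̇ = J⁺·V = [-0.1820, 0.9570, 0.3080, -0.3660, 0.6690]

-0.1820 0.9570 0.3080 -0.3660 0.6690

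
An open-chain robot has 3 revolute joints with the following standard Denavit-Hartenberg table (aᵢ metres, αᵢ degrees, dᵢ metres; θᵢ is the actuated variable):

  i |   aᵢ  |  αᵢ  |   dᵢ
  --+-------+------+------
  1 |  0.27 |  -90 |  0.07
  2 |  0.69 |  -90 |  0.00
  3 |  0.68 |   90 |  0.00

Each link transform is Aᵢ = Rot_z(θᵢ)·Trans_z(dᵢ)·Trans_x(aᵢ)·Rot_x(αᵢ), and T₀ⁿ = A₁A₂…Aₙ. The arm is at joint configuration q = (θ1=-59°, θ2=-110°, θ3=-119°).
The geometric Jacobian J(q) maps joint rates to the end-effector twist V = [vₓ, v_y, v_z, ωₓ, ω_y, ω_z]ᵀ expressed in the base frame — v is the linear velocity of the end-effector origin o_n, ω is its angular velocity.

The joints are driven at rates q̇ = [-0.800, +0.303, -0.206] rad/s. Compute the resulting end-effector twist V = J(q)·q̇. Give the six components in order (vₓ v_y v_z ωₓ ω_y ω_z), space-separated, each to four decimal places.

0.1606 -0.6271 -0.0778 0.1600 0.3220 -0.8705

o_n = [0.5854, 0.1805, 0.4086]
J₁: ẑ×o_n = [-0.1805, 0.5854, 0.0000], ω = ẑ
J2: z=[0.8572, 0.5150, 0.0000] o=[0.1391, -0.2314, 0.0700] → [0.1744, -0.2902, 0.1232, 0.8572, 0.5150, 0.0000]
J3: z=[0.4840, -0.8055, 0.3420] o=[0.0175, -0.0291, 0.7184] → [0.1778, 0.3442, 0.5589, 0.4840, -0.8055, 0.3420]
V = J·q̇ = [0.1606, -0.6271, -0.0778, 0.1600, 0.3220, -0.8705]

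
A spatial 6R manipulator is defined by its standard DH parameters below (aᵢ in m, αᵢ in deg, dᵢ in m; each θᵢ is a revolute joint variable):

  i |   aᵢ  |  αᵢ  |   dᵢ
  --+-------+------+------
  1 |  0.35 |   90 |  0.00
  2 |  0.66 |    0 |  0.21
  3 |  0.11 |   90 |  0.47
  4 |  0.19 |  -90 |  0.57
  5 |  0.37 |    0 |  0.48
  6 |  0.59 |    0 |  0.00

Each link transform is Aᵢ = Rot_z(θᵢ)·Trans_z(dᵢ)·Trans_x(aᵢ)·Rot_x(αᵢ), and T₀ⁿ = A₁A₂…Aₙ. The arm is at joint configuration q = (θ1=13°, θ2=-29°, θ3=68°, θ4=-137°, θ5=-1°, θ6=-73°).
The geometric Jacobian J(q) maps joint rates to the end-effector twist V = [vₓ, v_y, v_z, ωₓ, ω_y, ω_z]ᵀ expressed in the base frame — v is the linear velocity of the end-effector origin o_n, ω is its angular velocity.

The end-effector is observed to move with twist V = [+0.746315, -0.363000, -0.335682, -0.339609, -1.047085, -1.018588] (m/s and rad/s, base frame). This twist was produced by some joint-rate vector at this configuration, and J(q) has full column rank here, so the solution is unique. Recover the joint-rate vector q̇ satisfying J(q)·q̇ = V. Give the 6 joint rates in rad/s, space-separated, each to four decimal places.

o_n = [1.4989, 0.5142, -1.2660]
J₁: ẑ×o_n = [-0.5142, 1.4989, 0.0000], ω = ẑ
J2: z=[0.2250, -0.9744, 0.0000] o=[0.3410, 0.0787, 0.0000] → [1.2336, 0.2848, 1.2261, 0.2250, -0.9744, 0.0000]
J3: z=[0.2250, -0.9744, 0.0000] o=[0.9507, 0.0040, -0.3200] → [0.9218, 0.2128, 0.6489, 0.2250, -0.9744, 0.0000]
J4: z=[0.6132, 0.1416, -0.7771] o=[1.1397, -0.4348, -0.2507] → [0.5937, 0.3435, 0.5310, 0.6132, 0.1416, -0.7771]
J5: z=[0.3519, 0.8318, 0.4292] o=[1.3549, -0.2521, -0.7812] → [-0.7322, 0.2324, 0.1499, 0.3519, 0.8318, 0.4292]
J6: z=[0.3519, 0.8318, 0.4292] o=[1.2661, 0.3466, -0.7504] → [-0.5008, 0.2813, -0.1346, 0.3519, 0.8318, 0.4292]
q̇ = J⁺·V = [0.0050, -0.8030, 0.5840, 0.4390, -0.6230, -0.9670]

0.0050 -0.8030 0.5840 0.4390 -0.6230 -0.9670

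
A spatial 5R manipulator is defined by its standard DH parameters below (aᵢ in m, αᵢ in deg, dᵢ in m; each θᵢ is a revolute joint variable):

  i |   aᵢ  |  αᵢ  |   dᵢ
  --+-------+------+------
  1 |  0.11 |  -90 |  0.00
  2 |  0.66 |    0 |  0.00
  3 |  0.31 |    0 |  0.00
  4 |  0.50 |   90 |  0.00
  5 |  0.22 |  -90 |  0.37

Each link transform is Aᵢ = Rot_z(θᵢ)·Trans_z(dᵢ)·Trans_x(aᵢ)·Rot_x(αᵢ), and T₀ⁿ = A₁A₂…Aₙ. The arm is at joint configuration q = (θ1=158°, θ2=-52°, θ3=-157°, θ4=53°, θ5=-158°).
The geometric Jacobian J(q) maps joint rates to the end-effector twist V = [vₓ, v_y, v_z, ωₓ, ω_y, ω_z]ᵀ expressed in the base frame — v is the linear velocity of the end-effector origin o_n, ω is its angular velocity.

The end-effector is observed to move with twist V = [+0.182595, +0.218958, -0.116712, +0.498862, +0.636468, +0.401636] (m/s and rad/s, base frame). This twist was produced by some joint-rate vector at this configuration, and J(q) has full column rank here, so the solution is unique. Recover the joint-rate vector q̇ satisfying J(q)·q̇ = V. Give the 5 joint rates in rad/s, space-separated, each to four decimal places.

0.9050 -0.6210 0.3980 -0.5540 0.5510

o_n = [0.1938, 0.0106, 0.1522]
J₁: ẑ×o_n = [-0.0106, 0.1938, 0.0000], ω = ẑ
J2: z=[-0.3746, -0.9272, 0.0000] o=[-0.1020, 0.0412, 0.0000] → [-0.1411, 0.0570, 0.2857, -0.3746, -0.9272, 0.0000]
J3: z=[-0.3746, -0.9272, 0.0000] o=[-0.4787, 0.1934, 0.5201] → [0.3411, -0.1378, 0.6921, -0.3746, -0.9272, 0.0000]
J4: z=[-0.3746, -0.9272, 0.0000] o=[-0.2273, 0.0919, 0.3698] → [0.2018, -0.0815, 0.4209, -0.3746, -0.9272, 0.0000]
J5: z=[0.3771, -0.1524, -0.9135] o=[0.1962, -0.0793, 0.5732] → [0.1462, 0.1609, 0.0335, 0.3771, -0.1524, -0.9135]
q̇ = J⁺·V = [0.9050, -0.6210, 0.3980, -0.5540, 0.5510]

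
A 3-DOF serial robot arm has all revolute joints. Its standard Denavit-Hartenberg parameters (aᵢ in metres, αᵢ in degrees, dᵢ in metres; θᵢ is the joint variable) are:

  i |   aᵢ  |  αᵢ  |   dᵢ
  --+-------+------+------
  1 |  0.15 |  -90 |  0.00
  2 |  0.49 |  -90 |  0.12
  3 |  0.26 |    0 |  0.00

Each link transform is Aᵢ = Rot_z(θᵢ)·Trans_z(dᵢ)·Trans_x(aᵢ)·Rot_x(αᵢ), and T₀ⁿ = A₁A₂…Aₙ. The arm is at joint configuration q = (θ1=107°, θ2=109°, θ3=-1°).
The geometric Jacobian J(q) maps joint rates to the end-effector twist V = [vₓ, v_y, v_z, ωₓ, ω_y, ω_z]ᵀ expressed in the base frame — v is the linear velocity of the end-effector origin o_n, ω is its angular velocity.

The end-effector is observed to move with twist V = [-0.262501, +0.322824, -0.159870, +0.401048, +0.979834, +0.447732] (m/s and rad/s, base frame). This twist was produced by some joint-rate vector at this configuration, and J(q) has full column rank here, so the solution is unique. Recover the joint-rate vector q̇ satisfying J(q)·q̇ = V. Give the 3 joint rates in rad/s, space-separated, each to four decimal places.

o_n = [-0.0916, -0.1265, -0.7091]
J₁: ẑ×o_n = [0.1265, -0.0916, 0.0000], ω = ẑ
J2: z=[-0.9563, -0.2924, 0.0000] o=[-0.0439, 0.1434, 0.0000] → [0.2073, -0.6781, 0.2442, -0.9563, -0.2924, 0.0000]
J3: z=[0.2764, -0.9042, 0.3256] o=[-0.1120, -0.0442, -0.4633] → [0.2490, 0.0746, -0.0043, 0.2764, -0.9042, 0.3256]
q̇ = J⁺·V = [0.7300, -0.6700, -0.8670]

0.7300 -0.6700 -0.8670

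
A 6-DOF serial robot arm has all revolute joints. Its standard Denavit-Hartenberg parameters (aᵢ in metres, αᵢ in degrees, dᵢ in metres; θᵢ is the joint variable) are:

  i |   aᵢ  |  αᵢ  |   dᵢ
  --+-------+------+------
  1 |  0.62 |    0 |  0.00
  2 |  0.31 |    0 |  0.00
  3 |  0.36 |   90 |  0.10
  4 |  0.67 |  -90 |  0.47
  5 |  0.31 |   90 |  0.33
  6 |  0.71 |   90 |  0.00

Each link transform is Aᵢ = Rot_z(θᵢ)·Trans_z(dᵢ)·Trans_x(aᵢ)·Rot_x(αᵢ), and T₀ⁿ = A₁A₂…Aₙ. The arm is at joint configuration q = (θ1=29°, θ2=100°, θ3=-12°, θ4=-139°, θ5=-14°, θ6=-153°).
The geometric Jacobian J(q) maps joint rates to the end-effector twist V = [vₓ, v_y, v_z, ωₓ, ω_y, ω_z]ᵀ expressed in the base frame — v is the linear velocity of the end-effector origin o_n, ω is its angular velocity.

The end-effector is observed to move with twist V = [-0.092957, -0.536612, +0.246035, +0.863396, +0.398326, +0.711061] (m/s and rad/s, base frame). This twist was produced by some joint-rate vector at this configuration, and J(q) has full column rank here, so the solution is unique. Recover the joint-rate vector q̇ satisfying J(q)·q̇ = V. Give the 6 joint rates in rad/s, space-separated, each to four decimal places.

o_n = [0.6530, 0.8046, -0.1400]
J₁: ẑ×o_n = [-0.8046, 0.6530, 0.0000], ω = ẑ
J2: z=[0.0000, 0.0000, 1.0000] o=[0.5423, 0.3006, 0.0000] → [-0.5041, 0.1107, 0.0000, 0.0000, 0.0000, 1.0000]
J3: z=[0.0000, 0.0000, 1.0000] o=[0.3472, 0.5415, 0.0000] → [-0.2631, 0.3058, 0.0000, 0.0000, 0.0000, 1.0000]
J4: z=[0.8910, 0.4540, 0.0000] o=[0.1837, 0.8623, 0.1000] → [-0.1089, 0.2138, -0.2644, 0.8910, 0.4540, 0.0000]
J5: z=[-0.2978, 0.5846, -0.7547] o=[0.8321, 0.6251, -0.3396] → [0.2522, 0.1946, 0.0512, -0.2978, 0.5846, -0.7547]
J6: z=[0.7816, 0.6032, 0.1587] o=[0.9037, 0.6498, -0.7860] → [0.3651, -0.5447, 0.2723, 0.7816, 0.6032, 0.1587]
q̇ = J⁺·V = [0.2410, 0.6330, -0.5640, 0.0070, -0.3270, 0.9720]

0.2410 0.6330 -0.5640 0.0070 -0.3270 0.9720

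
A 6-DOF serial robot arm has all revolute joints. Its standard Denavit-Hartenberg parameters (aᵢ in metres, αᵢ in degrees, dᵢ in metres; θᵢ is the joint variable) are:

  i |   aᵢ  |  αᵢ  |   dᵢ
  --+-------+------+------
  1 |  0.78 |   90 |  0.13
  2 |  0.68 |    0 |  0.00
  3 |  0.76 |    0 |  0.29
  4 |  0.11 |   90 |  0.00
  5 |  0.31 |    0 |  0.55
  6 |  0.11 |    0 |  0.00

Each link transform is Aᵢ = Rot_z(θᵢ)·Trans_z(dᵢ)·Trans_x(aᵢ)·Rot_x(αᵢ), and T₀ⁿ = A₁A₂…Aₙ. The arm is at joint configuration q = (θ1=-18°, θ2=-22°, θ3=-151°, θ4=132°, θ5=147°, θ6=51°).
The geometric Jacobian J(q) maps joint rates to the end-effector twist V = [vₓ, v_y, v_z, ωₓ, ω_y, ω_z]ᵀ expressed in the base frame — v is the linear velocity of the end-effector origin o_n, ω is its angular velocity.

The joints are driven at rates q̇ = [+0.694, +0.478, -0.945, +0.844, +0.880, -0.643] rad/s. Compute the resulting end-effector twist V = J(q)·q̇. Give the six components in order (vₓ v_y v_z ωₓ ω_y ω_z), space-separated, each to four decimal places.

o_n = [-0.0332, -0.4359, -0.4654]
J₁: ẑ×o_n = [0.4359, -0.0332, 0.0000], ω = ẑ
J2: z=[-0.3090, -0.9511, 0.0000] o=[0.7418, -0.2410, 0.1300] → [0.5663, -0.1840, -0.6768, -0.3090, -0.9511, 0.0000]
J3: z=[-0.3090, -0.9511, 0.0000] o=[1.3415, -0.4359, -0.1247] → [0.3240, -0.1053, -1.3073, -0.3090, -0.9511, 0.0000]
J4: z=[-0.3090, -0.9511, 0.0000] o=[0.5344, -0.4786, -0.2174] → [0.2359, -0.0767, -0.5530, -0.3090, -0.9511, 0.0000]
J5: z=[-0.6239, 0.2027, -0.7547] o=[0.6134, -0.5042, -0.2895] → [0.0159, 0.3782, 0.0885, -0.6239, 0.2027, -0.7547]
J6: z=[-0.6239, 0.2027, -0.7547] o=[0.0314, -0.4927, -0.5340] → [0.0567, 0.0916, -0.0223, -0.6239, 0.2027, -0.7547]
V = J·q̇ = [0.4436, 0.1978, 0.5374, -0.2644, -0.3105, 0.5151]

0.4436 0.1978 0.5374 -0.2644 -0.3105 0.5151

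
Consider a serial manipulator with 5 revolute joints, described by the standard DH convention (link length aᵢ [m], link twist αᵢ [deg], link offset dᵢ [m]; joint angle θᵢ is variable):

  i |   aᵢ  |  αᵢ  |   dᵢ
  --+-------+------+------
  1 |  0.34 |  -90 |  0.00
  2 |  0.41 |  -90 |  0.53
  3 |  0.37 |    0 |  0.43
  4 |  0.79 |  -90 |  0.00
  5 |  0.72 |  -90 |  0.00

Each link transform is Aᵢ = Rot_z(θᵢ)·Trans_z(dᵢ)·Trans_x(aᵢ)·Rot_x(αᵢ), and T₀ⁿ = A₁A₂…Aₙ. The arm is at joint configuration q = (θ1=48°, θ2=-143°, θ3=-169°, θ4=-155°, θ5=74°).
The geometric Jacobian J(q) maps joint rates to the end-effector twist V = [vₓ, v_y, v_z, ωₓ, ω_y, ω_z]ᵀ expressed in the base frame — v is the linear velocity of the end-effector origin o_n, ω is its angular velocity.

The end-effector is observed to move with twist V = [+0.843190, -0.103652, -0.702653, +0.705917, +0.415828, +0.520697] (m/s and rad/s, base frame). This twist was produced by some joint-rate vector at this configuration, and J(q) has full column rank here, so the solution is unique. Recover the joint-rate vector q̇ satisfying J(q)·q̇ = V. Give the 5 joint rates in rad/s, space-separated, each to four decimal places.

o_n = [-0.3450, -0.3538, 0.3001]
J₁: ẑ×o_n = [0.3538, -0.3450, 0.0000], ω = ẑ
J2: z=[-0.7431, 0.6691, 0.0000] o=[0.2275, 0.2527, 0.0000] → [0.2008, 0.2230, 0.8338, -0.7431, 0.6691, 0.0000]
J3: z=[0.4027, 0.4472, 0.7986] o=[-0.3855, 0.3640, 0.2467] → [0.5971, 0.0109, -0.3072, 0.4027, 0.4472, 0.7986]
J4: z=[0.4027, 0.4472, 0.7986] o=[-0.0707, 0.8191, 0.3716] → [0.9048, -0.1903, -0.3497, 0.4027, 0.4472, 0.7986]
J5: z=[0.9153, -0.1925, -0.3537] o=[-0.0671, 0.1291, 0.7562] → [-0.0830, 0.5158, -0.4955, 0.9153, -0.1925, -0.3537]
q̇ = J⁺·V = [-0.6510, -0.3580, 0.4490, 0.9570, -0.1380]

-0.6510 -0.3580 0.4490 0.9570 -0.1380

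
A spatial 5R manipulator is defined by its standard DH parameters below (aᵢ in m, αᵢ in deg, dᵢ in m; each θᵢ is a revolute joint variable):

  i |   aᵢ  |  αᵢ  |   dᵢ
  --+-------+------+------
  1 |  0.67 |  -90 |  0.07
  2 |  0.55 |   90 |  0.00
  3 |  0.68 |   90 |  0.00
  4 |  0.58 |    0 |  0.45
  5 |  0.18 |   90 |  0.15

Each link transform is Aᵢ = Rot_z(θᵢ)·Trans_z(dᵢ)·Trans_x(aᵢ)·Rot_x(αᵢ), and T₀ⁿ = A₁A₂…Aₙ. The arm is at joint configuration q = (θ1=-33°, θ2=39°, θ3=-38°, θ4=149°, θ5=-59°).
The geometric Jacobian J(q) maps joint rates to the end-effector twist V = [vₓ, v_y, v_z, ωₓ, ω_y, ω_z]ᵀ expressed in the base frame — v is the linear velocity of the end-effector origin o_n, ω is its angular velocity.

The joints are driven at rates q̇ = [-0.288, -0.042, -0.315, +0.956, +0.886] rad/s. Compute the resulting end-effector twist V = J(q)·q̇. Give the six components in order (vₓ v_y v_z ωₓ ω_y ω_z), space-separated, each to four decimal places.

o_n = [0.7074, -1.1574, 0.2377]
J₁: ẑ×o_n = [1.1574, 0.7074, -0.0000], ω = ẑ
J2: z=[0.5446, 0.8387, 0.0000] o=[0.5619, -0.3649, 0.0700] → [0.1406, -0.0913, -0.5536, 0.5446, 0.8387, 0.0000]
J3: z=[0.5278, -0.3428, 0.7771] o=[0.9204, -0.5977, -0.2761] → [0.2588, -0.4367, -0.3684, 0.5278, -0.3428, 0.7771]
J4: z=[-0.8305, -0.4003, 0.3874] o=[1.0416, -1.1756, -0.6133] → [-0.3477, 0.5773, -0.1490, -0.8305, -0.4003, 0.3874]
J5: z=[-0.8305, -0.4003, 0.3874] o=[0.7369, -1.0356, 0.0397] → [-0.0321, 0.1530, 0.0893, -0.8305, -0.4003, 0.3874]
V = J·q̇ = [-0.7816, 0.6251, 0.0760, -1.7188, -0.6646, 0.1809]

-0.7816 0.6251 0.0760 -1.7188 -0.6646 0.1809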